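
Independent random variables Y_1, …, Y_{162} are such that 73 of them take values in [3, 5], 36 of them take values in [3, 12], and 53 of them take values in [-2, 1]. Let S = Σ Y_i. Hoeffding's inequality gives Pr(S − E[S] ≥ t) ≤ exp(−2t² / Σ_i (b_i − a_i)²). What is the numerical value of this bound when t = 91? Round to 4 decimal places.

0.0112

Σ(b_i − a_i)² = 73·2² + 36·9² + 53·3² = 3685.
Exponent = 2·91² / 3685 = 4.49444.
Bound = exp(−4.49444) = 0.01117.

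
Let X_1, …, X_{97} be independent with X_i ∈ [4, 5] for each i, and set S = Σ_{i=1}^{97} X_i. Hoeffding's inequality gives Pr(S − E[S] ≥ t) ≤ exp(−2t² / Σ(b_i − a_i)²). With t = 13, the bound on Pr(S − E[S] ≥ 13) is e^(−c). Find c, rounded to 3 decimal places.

Σ(b_i − a_i)² = 97·(1)² = 97.
c = 2t²/97 = 2·13²/97 = 3.4845.

3.485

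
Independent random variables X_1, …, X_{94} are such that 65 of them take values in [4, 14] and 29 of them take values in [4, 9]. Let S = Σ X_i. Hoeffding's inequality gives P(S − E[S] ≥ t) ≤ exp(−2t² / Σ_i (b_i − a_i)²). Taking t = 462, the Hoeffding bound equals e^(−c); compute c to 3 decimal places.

Σ(b_i − a_i)² = 65·10² + 29·5² = 7225.
c = 2t² / 7225 = 2·462² / 7225 = 59.0848.

59.085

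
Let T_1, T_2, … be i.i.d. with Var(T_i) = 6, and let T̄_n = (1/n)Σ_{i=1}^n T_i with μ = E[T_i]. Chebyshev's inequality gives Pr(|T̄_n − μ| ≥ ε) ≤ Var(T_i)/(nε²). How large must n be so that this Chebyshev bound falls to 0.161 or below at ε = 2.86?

Require 6/(n·2.86²) ≤ 0.161, i.e. n ≥ 6/(0.161·2.86²) = 4.556.
The smallest integer n is 5.

5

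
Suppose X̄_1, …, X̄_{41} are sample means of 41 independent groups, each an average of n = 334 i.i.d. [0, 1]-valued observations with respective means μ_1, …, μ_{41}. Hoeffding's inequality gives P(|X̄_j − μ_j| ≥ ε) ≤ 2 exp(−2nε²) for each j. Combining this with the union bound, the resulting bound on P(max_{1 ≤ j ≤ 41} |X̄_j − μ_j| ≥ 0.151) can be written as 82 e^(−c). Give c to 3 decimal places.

15.231

Union bound over the 41 events: P(max_{1 ≤ j ≤ 41} |X̄_j − μ_j| ≥ 0.151) ≤ 41·2·exp(−2nε²) = 82 exp(−2·334·0.151²).
So c = 2·334·0.151² = 15.2311.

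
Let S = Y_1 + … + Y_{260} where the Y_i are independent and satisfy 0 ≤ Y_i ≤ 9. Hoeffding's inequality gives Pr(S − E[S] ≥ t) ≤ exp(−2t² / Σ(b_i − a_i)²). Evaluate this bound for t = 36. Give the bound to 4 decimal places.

Σ(b_i − a_i)² = 260·(9)² = 21060.
Exponent = 2·36²/21060 = 0.1231.
Bound = exp(−0.1231) = 0.88420.

0.8842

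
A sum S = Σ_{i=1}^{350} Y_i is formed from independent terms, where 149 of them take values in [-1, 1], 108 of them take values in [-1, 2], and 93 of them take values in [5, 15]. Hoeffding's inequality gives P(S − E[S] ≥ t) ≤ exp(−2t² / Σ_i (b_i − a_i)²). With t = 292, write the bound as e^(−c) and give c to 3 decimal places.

15.691

Σ(b_i − a_i)² = 149·2² + 108·3² + 93·10² = 10868.
c = 2t² / 10868 = 2·292² / 10868 = 15.6908.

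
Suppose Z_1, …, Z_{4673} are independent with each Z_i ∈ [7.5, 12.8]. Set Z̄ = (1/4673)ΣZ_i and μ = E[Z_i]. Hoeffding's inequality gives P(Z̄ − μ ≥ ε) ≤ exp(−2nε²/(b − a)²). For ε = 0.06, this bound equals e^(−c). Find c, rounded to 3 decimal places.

1.198

c = 2nε²/(b − a)² = 2·4673·0.06² / 5.3² = 1.1978.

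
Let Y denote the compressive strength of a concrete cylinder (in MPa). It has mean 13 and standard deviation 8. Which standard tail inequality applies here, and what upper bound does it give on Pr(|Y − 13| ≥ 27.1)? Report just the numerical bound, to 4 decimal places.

Mean and variance are known, so Chebyshev's inequality applies.
Chebyshev: Pr(|Y − μ| ≥ t) ≤ Var(Y)/t².
Var(Y) = σ² = 8² = 64.
Bound = 64 / 734.41 = 0.0871.

0.0871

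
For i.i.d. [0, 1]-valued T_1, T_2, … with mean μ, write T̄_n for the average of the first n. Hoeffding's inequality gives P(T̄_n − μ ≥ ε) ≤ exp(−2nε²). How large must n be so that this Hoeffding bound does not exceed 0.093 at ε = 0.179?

38

Require exp(−2nε²) ≤ 0.093, i.e. 2nε² ≥ ln(1/0.093) = 2.375156.
So n ≥ 2.375156 / (2·0.179²) = 37.064.
The smallest integer n is 38.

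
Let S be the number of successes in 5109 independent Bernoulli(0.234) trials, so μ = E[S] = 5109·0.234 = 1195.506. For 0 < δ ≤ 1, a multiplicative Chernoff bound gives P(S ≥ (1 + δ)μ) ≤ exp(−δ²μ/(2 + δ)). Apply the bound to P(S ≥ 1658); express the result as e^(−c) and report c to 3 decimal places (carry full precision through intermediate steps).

Write 1658 = (1 + δ)μ, so δ = 1658/1195.506 − 1 = 0.3868605…
Then the exponent is δ²μ/(2 + δ) = (1658 − μ)² / (μ·(2 + δ)) = 74.960662.

74.961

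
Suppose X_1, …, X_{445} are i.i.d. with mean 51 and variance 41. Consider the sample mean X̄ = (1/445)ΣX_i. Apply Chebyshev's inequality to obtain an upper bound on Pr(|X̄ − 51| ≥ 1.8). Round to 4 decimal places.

0.0284

Var(X̄) = Var(X_i)/n = 41/445 = 0.092135.
Chebyshev: Pr(|X̄ − 51| ≥ 1.8) ≤ Var(X̄)/(1.8)² = 41/(445·1.8²) = 0.0284.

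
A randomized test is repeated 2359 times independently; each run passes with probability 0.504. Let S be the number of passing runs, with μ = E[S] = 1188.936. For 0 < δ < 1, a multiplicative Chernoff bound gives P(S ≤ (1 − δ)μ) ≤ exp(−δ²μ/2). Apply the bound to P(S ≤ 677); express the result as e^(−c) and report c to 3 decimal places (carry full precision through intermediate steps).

110.216

Write 677 = (1 − δ)μ, so δ = 1 − 677/1188.936 = 0.4305833…
Then the exponent is δ²μ/2 = (μ − 677)²/(2μ) = 110.215549.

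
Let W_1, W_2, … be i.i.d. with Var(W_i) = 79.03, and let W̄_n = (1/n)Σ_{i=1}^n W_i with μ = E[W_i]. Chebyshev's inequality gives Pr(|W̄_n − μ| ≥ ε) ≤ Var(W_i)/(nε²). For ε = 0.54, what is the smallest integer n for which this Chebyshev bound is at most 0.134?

Require 79.03/(n·0.54²) ≤ 0.134, i.e. n ≥ 79.03/(0.134·0.54²) = 2022.552.
The smallest integer n is 2023.

2023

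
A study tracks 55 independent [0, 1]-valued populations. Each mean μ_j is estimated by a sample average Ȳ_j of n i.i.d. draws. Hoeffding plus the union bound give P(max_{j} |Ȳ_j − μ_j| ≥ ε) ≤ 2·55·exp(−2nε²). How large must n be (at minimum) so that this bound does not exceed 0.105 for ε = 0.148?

Need 2·55·exp(−2nε²) ≤ 0.105, i.e. exp(−2nε²) ≤ 0.105/110.
So 2nε² ≥ ln(110/0.105) = 6.954275.
Hence n ≥ 6.954275/(2·0.148²) = 158.744.
The smallest integer n is 159.

159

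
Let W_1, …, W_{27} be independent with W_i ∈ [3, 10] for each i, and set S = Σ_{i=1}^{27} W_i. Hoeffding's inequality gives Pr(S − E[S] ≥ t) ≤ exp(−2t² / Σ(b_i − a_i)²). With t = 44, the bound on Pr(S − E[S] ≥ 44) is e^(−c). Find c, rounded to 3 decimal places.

2.927

Σ(b_i − a_i)² = 27·(7)² = 1323.
c = 2t²/1323 = 2·44²/1323 = 2.9267.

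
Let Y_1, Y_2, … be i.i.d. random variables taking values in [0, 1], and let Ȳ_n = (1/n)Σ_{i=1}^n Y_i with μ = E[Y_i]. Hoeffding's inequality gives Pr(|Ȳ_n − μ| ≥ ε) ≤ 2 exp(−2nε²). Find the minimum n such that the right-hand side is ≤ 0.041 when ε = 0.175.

Require 2·exp(−2nε²) ≤ 0.041, i.e. 2nε² ≥ ln(2/0.041) = 3.887330.
So n ≥ 3.887330 / (2·0.175²) = 63.467.
The smallest integer n is 64.

64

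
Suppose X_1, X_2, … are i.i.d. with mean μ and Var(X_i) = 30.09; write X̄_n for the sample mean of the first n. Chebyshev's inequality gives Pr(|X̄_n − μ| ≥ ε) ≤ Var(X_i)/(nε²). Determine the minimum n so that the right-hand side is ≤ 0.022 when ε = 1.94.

Require 30.09/(n·1.94²) ≤ 0.022, i.e. n ≥ 30.09/(0.022·1.94²) = 363.409.
The smallest integer n is 364.

364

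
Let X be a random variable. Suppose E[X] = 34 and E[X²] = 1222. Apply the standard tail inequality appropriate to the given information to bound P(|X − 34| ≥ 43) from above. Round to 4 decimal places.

The first two moments determine the variance, so Chebyshev's inequality is the sharpest standard bound available.
Var(X) = E[X²] − (E[X])² = 1222 − 1156 = 66.
Chebyshev's inequality: P(|X − μ| ≥ t) ≤ Var(X)/t² = 66/1849 = 0.0357.

0.0357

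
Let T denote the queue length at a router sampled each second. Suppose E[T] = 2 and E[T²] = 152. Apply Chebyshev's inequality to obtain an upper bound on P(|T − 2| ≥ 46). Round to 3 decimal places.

0.070

Var(T) = E[T²] − (E[T])² = 152 − 4 = 148.
Chebyshev's inequality: P(|T − μ| ≥ t) ≤ Var(T)/t² = 148/2116 = 0.0699.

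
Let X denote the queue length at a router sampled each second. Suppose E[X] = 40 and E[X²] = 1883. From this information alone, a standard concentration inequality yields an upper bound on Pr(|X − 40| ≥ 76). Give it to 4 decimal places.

The first two moments determine the variance, so Chebyshev's inequality is the sharpest standard bound available.
Var(X) = E[X²] − (E[X])² = 1883 − 1600 = 283.
Chebyshev's inequality: Pr(|X − μ| ≥ t) ≤ Var(X)/t² = 283/5776 = 0.0490.

0.0490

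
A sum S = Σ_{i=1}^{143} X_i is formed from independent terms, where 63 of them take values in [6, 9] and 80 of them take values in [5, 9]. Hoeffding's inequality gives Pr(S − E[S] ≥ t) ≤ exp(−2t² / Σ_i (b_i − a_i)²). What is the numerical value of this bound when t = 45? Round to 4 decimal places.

Σ(b_i − a_i)² = 63·3² + 80·4² = 1847.
Exponent = 2·45² / 1847 = 2.19274.
Bound = exp(−2.19274) = 0.11161.

0.1116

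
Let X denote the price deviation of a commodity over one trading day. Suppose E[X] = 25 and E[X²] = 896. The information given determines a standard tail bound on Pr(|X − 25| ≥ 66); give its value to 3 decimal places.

The first two moments determine the variance, so Chebyshev's inequality is the sharpest standard bound available.
Var(X) = E[X²] − (E[X])² = 896 − 625 = 271.
Chebyshev's inequality: Pr(|X − μ| ≥ t) ≤ Var(X)/t² = 271/4356 = 0.0622.

0.062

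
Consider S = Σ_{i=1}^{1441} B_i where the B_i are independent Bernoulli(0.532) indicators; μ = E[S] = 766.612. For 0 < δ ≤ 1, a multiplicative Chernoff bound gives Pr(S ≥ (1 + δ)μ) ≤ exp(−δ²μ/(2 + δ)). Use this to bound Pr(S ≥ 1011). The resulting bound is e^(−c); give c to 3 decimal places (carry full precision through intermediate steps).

Write 1011 = (1 + δ)μ, so δ = 1011/766.612 − 1 = 0.3187897…
Then the exponent is δ²μ/(2 + δ) = (1011 − μ)² / (μ·(2 + δ)) = 33.598724.

33.599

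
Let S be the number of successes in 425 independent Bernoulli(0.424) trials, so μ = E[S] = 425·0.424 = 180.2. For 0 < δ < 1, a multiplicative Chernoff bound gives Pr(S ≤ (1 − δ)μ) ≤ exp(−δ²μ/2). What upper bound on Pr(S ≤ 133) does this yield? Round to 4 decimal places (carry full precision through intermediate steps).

Write 133 = (1 − δ)μ, so δ = 1 − 133/180.2 = 0.2619312…
Then the exponent is δ²μ/2 = (μ − 133)²/(2μ) = 6.181576.
Bound = exp(−6.181576) = 0.00207.

0.0021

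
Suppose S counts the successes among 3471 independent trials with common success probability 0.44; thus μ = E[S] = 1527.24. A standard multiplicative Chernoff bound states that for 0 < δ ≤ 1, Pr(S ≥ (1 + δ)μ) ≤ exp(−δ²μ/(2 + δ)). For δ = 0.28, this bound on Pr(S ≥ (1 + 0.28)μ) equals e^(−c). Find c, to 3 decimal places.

c = δ²μ/(2 + δ) = 0.28²·1527.24/(2 + 0.28) = 52.5156.

52.516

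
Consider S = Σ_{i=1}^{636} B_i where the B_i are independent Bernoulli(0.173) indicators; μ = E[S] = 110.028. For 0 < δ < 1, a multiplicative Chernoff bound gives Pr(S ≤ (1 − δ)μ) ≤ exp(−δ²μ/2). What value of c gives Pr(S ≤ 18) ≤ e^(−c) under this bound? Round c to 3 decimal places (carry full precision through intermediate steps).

38.486

Write 18 = (1 − δ)μ, so δ = 1 − 18/110.028 = 0.8364053…
Then the exponent is δ²μ/2 = (μ − 18)²/(2μ) = 38.486352.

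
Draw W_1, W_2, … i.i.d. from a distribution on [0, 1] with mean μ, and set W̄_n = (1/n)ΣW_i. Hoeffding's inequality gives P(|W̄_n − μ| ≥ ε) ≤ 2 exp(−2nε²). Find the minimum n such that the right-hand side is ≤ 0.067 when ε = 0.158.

69

Require 2·exp(−2nε²) ≤ 0.067, i.e. 2nε² ≥ ln(2/0.067) = 3.396210.
So n ≥ 3.396210 / (2·0.158²) = 68.022.
The smallest integer n is 69.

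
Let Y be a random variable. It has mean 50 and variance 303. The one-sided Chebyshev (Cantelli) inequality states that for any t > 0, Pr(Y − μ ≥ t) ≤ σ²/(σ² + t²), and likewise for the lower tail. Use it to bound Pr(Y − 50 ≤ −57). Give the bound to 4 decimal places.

Here σ² = 303 and t = 57, so σ² + t² = 3552.
Cantelli's bound: 303/3552 = 0.0853.

0.0853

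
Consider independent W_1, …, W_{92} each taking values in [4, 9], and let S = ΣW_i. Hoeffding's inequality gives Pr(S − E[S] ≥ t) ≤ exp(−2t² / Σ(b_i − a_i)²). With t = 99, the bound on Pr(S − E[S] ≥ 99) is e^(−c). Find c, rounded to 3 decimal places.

8.523

Σ(b_i − a_i)² = 92·(5)² = 2300.
c = 2t²/2300 = 2·99²/2300 = 8.5226.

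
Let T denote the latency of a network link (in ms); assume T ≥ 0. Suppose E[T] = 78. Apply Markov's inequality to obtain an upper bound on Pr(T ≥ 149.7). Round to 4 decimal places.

Markov's inequality: for a non-negative random variable, Pr(T ≥ a) ≤ E[T]/a.
Here E[T] = 78 and a = 149.7, so the bound is 78/149.7 = 0.5210.

0.5210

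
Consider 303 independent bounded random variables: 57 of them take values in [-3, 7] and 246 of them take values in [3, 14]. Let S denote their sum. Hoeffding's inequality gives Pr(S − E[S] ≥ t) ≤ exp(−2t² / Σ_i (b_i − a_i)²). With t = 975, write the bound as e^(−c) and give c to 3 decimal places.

Σ(b_i − a_i)² = 57·10² + 246·11² = 35466.
c = 2t² / 35466 = 2·975² / 35466 = 53.6077.

53.608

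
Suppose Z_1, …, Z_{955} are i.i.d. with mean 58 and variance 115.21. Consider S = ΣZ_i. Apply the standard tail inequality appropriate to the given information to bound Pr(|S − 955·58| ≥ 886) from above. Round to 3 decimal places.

With mean and variance of each term known, Chebyshev's inequality bounds the deviation of the sum (or sample mean).
Var(S) = n·Var(Z_i) = 955·115.21 = 110025.55.
Chebyshev: Pr(|S − 955·58| ≥ 886) ≤ Var(S)/886² = 110025.55/784996 = 0.1402.

0.140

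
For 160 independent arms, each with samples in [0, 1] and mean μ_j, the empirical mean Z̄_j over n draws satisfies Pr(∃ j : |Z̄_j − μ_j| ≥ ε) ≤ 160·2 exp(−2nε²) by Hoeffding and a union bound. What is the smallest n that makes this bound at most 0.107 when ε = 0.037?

2924

Need 2·160·exp(−2nε²) ≤ 0.107, i.e. exp(−2nε²) ≤ 0.107/320.
So 2nε² ≥ ln(320/0.107) = 8.003247.
Hence n ≥ 8.003247/(2·0.037²) = 2923.027.
The smallest integer n is 2924.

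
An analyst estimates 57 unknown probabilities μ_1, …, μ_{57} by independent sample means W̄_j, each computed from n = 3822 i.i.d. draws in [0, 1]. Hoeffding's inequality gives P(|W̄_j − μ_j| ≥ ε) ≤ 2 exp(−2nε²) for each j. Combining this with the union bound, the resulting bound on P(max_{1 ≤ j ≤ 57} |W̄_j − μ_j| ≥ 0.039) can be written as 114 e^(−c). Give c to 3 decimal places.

Union bound over the 57 events: P(max_{1 ≤ j ≤ 57} |W̄_j − μ_j| ≥ 0.039) ≤ 57·2·exp(−2nε²) = 114 exp(−2·3822·0.039²).
So c = 2·3822·0.039² = 11.6265.

11.627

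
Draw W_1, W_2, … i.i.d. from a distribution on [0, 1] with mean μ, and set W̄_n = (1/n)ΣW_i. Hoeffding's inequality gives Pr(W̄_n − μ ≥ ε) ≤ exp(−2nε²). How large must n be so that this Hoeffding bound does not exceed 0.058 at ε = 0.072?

275

Require exp(−2nε²) ≤ 0.058, i.e. 2nε² ≥ ln(1/0.058) = 2.847312.
So n ≥ 2.847312 / (2·0.072²) = 274.625.
The smallest integer n is 275.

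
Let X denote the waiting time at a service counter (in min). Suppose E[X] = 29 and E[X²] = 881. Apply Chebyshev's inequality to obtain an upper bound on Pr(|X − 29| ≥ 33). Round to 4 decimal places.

Var(X) = E[X²] − (E[X])² = 881 − 841 = 40.
Chebyshev's inequality: Pr(|X − μ| ≥ t) ≤ Var(X)/t² = 40/1089 = 0.0367.

0.0367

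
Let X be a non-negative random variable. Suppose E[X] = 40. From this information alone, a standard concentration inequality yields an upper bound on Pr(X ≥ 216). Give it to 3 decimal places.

0.185

Only the mean of a non-negative variable is known, so Markov's inequality is the applicable tail bound.
Markov's inequality: for a non-negative random variable, Pr(X ≥ a) ≤ E[X]/a.
Here E[X] = 40 and a = 216, so the bound is 40/216 = 0.1852.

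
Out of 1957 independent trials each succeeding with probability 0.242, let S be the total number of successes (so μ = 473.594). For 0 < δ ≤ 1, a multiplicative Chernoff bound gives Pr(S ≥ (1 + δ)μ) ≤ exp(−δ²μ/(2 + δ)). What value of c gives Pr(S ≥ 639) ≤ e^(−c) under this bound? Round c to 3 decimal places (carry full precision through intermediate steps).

24.590

Write 639 = (1 + δ)μ, so δ = 639/473.594 − 1 = 0.349257…
Then the exponent is δ²μ/(2 + δ) = (639 − μ)² / (μ·(2 + δ)) = 24.590412.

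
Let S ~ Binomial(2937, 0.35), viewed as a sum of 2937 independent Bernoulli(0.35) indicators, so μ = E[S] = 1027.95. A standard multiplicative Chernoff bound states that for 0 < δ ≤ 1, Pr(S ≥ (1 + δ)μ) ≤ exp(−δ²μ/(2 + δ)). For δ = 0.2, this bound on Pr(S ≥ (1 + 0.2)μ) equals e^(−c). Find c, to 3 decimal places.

18.690

c = δ²μ/(2 + δ) = 0.2²·1027.95/(2 + 0.2) = 18.6900.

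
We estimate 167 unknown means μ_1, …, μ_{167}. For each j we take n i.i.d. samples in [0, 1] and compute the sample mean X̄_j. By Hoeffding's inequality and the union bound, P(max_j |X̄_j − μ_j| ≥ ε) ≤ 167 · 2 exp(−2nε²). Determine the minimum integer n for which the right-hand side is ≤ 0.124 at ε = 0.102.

380

Need 2·167·exp(−2nε²) ≤ 0.124, i.e. exp(−2nε²) ≤ 0.124/334.
So 2nε² ≥ ln(334/0.124) = 7.898615.
Hence n ≥ 7.898615/(2·0.102²) = 379.595.
The smallest integer n is 380.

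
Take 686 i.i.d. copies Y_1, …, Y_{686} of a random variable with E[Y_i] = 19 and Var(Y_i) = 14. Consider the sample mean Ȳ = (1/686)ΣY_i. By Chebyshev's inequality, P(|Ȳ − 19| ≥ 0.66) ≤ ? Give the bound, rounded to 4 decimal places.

0.0469

Var(Ȳ) = Var(Y_i)/n = 14/686 = 0.020408.
Chebyshev: P(|Ȳ − 19| ≥ 0.66) ≤ Var(Ȳ)/(0.66)² = 14/(686·0.66²) = 0.0469.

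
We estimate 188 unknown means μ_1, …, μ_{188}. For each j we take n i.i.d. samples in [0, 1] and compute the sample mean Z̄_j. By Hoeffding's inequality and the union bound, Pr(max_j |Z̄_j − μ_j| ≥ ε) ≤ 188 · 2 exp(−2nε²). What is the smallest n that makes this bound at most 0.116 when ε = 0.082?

Need 2·188·exp(−2nε²) ≤ 0.116, i.e. exp(−2nε²) ≤ 0.116/376.
So 2nε² ≥ ln(376/0.116) = 8.083754.
Hence n ≥ 8.083754/(2·0.082²) = 601.112.
The smallest integer n is 602.

602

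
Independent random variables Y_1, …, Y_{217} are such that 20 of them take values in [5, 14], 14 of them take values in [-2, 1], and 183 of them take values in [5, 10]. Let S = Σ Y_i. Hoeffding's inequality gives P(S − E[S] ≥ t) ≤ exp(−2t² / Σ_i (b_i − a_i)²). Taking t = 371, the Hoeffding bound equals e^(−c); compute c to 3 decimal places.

43.550

Σ(b_i − a_i)² = 20·9² + 14·3² + 183·5² = 6321.
c = 2t² / 6321 = 2·371² / 6321 = 43.5504.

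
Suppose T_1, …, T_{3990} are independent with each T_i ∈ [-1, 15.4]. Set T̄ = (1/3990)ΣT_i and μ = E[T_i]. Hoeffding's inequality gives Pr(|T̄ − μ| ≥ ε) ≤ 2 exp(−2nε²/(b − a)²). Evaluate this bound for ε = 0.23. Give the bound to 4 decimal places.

Exponent: 2nε²/(b − a)² = 2·3990·0.23² / 16.4² = 1.56953.
Bound = 2·exp(−1.56953) = 0.41628.

0.4163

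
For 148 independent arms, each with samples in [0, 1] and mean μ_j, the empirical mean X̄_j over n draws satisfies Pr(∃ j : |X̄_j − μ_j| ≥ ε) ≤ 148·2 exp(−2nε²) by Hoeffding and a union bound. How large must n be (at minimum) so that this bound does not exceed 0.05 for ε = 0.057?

1337

Need 2·148·exp(−2nε²) ≤ 0.05, i.e. exp(−2nε²) ≤ 0.05/296.
So 2nε² ≥ ln(296/0.05) = 8.686092.
Hence n ≥ 8.686092/(2·0.057²) = 1336.733.
The smallest integer n is 1337.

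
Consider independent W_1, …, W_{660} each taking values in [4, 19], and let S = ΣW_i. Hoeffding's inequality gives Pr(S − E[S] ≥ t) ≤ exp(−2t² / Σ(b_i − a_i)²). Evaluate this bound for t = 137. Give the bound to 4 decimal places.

Σ(b_i − a_i)² = 660·(15)² = 148500.
Exponent = 2·137²/148500 = 0.2528.
Bound = exp(−0.2528) = 0.77664.

0.7766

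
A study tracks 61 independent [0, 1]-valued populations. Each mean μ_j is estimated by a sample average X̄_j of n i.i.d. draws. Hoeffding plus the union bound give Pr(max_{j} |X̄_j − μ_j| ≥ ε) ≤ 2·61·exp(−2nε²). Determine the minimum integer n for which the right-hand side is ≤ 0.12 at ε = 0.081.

Need 2·61·exp(−2nε²) ≤ 0.12, i.e. exp(−2nε²) ≤ 0.12/122.
So 2nε² ≥ ln(122/0.12) = 6.924285.
Hence n ≥ 6.924285/(2·0.081²) = 527.685.
The smallest integer n is 528.

528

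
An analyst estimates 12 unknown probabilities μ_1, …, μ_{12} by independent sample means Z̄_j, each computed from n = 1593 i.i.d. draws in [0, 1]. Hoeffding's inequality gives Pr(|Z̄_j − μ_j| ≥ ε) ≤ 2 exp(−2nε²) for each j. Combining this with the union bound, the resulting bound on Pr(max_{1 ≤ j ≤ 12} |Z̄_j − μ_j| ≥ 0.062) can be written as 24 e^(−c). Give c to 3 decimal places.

12.247

Union bound over the 12 events: Pr(max_{1 ≤ j ≤ 12} |Z̄_j − μ_j| ≥ 0.062) ≤ 12·2·exp(−2nε²) = 24 exp(−2·1593·0.062²).
So c = 2·1593·0.062² = 12.2470.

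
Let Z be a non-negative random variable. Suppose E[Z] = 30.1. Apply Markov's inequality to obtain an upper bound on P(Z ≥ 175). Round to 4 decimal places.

0.1720

Markov's inequality: for a non-negative random variable, P(Z ≥ a) ≤ E[Z]/a.
Here E[Z] = 30.1 and a = 175, so the bound is 30.1/175 = 0.1720.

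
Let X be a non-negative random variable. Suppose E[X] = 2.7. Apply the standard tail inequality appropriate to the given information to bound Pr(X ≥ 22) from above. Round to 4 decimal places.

Only the mean of a non-negative variable is known, so Markov's inequality is the applicable tail bound.
Markov's inequality: for a non-negative random variable, Pr(X ≥ a) ≤ E[X]/a.
Here E[X] = 2.7 and a = 22, so the bound is 2.7/22 = 0.1227.

0.1227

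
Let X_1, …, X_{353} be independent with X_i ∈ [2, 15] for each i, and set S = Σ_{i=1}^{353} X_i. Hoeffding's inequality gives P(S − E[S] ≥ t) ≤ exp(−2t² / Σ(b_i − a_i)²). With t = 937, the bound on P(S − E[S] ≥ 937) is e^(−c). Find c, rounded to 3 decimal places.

Σ(b_i − a_i)² = 353·(13)² = 59657.
c = 2t²/59657 = 2·937²/59657 = 29.4339.

29.434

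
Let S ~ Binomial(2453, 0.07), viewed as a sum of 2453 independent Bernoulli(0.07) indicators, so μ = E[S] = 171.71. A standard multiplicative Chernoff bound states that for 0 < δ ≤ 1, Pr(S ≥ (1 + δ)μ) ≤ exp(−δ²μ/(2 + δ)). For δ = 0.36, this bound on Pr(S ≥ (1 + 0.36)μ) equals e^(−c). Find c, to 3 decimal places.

9.429

c = δ²μ/(2 + δ) = 0.36²·171.71/(2 + 0.36) = 9.4295.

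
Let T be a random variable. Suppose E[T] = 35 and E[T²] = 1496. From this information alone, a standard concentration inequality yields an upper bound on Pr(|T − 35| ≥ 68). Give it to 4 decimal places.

0.0586

The first two moments determine the variance, so Chebyshev's inequality is the sharpest standard bound available.
Var(T) = E[T²] − (E[T])² = 1496 − 1225 = 271.
Chebyshev's inequality: Pr(|T − μ| ≥ t) ≤ Var(T)/t² = 271/4624 = 0.0586.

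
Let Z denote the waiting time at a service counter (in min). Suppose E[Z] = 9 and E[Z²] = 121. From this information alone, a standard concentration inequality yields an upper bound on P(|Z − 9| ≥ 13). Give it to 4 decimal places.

The first two moments determine the variance, so Chebyshev's inequality is the sharpest standard bound available.
Var(Z) = E[Z²] − (E[Z])² = 121 − 81 = 40.
Chebyshev's inequality: P(|Z − μ| ≥ t) ≤ Var(Z)/t² = 40/169 = 0.2367.

0.2367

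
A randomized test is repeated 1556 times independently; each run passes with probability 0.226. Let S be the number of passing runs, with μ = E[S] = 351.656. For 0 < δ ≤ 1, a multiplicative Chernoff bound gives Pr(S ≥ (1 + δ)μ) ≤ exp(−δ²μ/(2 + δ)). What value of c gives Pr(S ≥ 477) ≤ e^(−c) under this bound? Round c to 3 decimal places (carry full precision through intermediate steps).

Write 477 = (1 + δ)μ, so δ = 477/351.656 − 1 = 0.3564392…
Then the exponent is δ²μ/(2 + δ) = (477 − μ)² / (μ·(2 + δ)) = 18.959759.

18.960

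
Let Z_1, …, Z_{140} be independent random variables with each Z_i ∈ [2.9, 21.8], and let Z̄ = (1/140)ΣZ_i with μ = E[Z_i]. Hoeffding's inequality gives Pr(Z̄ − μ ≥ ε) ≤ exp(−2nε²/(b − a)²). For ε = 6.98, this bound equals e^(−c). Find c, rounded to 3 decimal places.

c = 2nε²/(b − a)² = 2·140·6.98² / 18.9² = 38.1896.

38.190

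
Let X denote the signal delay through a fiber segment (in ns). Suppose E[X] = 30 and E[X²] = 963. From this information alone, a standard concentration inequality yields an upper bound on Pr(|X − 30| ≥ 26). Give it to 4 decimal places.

0.0932

The first two moments determine the variance, so Chebyshev's inequality is the sharpest standard bound available.
Var(X) = E[X²] − (E[X])² = 963 − 900 = 63.
Chebyshev's inequality: Pr(|X − μ| ≥ t) ≤ Var(X)/t² = 63/676 = 0.0932.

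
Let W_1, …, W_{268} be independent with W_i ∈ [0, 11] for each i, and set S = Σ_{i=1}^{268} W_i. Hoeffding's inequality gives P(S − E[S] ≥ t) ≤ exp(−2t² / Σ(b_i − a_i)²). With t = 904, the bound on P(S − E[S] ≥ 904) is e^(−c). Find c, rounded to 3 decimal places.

50.402

Σ(b_i − a_i)² = 268·(11)² = 32428.
c = 2t²/32428 = 2·904²/32428 = 50.4019.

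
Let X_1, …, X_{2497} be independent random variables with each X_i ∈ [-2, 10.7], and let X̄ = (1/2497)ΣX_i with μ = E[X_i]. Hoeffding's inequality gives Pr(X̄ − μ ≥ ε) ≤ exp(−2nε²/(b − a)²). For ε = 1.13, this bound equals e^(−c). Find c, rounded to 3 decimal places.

c = 2nε²/(b − a)² = 2·2497·1.13² / 12.7² = 39.5365.

39.536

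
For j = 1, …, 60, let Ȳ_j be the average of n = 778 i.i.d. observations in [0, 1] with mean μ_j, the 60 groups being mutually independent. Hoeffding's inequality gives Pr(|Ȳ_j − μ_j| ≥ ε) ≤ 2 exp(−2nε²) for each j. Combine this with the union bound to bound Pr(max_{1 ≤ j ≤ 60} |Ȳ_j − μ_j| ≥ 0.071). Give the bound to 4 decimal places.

Per-experiment Hoeffding bound: 2·exp(−2·778·0.071²) = 2·exp(−7.84380) = 0.00078436.
Union bound over 60 events: 60·0.00078436 = 0.04706.

0.0471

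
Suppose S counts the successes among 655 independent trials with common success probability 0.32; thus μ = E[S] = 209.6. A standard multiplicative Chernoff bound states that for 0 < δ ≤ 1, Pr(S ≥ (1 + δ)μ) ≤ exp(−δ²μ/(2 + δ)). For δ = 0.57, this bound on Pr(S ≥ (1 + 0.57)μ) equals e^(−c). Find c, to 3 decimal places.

c = δ²μ/(2 + δ) = 0.57²·209.6/(2 + 0.57) = 26.4977.

26.498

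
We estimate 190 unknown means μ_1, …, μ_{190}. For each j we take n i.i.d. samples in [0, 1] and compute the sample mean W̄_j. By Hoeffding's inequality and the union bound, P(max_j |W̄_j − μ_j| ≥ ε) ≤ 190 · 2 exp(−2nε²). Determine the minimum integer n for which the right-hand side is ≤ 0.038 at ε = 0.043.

2491

Need 2·190·exp(−2nε²) ≤ 0.038, i.e. exp(−2nε²) ≤ 0.038/380.
So 2nε² ≥ ln(380/0.038) = 9.210340.
Hence n ≥ 9.210340/(2·0.043²) = 2490.627.
The smallest integer n is 2491.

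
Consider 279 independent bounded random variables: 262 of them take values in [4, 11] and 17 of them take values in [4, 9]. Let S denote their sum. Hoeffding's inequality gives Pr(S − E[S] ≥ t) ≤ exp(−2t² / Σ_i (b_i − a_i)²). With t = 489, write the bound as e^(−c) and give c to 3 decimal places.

Σ(b_i − a_i)² = 262·7² + 17·5² = 13263.
c = 2t² / 13263 = 2·489² / 13263 = 36.0584.

36.058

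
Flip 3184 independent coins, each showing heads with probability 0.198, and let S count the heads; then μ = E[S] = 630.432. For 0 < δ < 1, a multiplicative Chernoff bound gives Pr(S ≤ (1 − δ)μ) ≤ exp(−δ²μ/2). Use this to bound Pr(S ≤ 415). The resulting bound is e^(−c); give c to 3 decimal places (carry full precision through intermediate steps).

Write 415 = (1 − δ)μ, so δ = 1 − 415/630.432 = 0.3417212…
Then the exponent is δ²μ/2 = (μ − 415)²/(2μ) = 36.808844.

36.809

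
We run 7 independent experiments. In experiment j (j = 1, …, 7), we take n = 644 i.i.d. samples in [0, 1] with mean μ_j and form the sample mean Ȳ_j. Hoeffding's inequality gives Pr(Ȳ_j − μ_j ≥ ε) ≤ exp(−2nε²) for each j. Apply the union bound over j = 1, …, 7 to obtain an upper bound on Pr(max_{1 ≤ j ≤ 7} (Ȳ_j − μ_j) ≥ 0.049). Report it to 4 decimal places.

0.3177

Per-experiment Hoeffding bound: exp(−2·644·0.049²) = exp(−3.09249) = 0.045389.
Union bound over 7 events: 7·0.045389 = 0.31772.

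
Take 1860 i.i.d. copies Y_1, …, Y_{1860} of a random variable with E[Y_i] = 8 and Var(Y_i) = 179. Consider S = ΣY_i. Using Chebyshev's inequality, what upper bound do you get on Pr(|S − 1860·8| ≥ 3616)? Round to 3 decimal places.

0.025

Var(S) = n·Var(Y_i) = 1860·179 = 332940.
Chebyshev: Pr(|S − 1860·8| ≥ 3616) ≤ Var(S)/3616² = 332940/13075456 = 0.0255.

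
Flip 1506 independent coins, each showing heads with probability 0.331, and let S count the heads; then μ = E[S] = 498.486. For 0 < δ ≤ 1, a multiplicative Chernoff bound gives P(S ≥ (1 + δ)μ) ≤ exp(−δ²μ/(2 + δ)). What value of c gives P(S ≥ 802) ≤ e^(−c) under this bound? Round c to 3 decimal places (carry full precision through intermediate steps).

Write 802 = (1 + δ)μ, so δ = 802/498.486 − 1 = 0.6088717…
Then the exponent is δ²μ/(2 + δ) = (802 − μ)² / (μ·(2 + δ)) = 70.835632.

70.836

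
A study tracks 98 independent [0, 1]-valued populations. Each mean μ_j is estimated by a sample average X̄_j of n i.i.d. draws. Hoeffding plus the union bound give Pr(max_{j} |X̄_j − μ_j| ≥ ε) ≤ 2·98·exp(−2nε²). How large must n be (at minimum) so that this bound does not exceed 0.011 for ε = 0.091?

Need 2·98·exp(−2nε²) ≤ 0.011, i.e. exp(−2nε²) ≤ 0.011/196.
So 2nε² ≥ ln(196/0.011) = 9.787975.
Hence n ≥ 9.787975/(2·0.091²) = 590.990.
The smallest integer n is 591.

591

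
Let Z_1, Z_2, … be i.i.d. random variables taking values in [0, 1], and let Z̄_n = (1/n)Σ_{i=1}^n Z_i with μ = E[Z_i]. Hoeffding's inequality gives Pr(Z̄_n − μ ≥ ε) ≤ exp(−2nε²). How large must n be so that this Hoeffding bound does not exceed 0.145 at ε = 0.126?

61

Require exp(−2nε²) ≤ 0.145, i.e. 2nε² ≥ ln(1/0.145) = 1.931022.
So n ≥ 1.931022 / (2·0.126²) = 60.816.
The smallest integer n is 61.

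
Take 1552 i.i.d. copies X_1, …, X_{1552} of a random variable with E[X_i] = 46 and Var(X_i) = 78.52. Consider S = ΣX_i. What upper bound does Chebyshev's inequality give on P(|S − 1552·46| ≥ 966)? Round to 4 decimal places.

0.1306

Var(S) = n·Var(X_i) = 1552·78.52 = 121863.04.
Chebyshev: P(|S − 1552·46| ≥ 966) ≤ Var(S)/966² = 121863.04/933156 = 0.1306.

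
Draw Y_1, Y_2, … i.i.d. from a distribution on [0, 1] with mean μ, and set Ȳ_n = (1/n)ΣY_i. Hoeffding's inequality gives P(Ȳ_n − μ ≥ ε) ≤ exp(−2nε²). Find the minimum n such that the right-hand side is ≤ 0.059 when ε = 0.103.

Require exp(−2nε²) ≤ 0.059, i.e. 2nε² ≥ ln(1/0.059) = 2.830218.
So n ≥ 2.830218 / (2·0.103²) = 133.388.
The smallest integer n is 134.

134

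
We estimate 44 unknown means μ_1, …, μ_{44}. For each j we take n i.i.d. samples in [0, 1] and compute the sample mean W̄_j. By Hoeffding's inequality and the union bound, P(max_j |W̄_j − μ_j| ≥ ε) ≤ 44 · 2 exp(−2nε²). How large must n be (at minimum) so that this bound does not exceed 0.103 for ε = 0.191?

Need 2·44·exp(−2nε²) ≤ 0.103, i.e. exp(−2nε²) ≤ 0.103/88.
So 2nε² ≥ ln(88/0.103) = 6.750363.
Hence n ≥ 6.750363/(2·0.191²) = 92.519.
The smallest integer n is 93.

93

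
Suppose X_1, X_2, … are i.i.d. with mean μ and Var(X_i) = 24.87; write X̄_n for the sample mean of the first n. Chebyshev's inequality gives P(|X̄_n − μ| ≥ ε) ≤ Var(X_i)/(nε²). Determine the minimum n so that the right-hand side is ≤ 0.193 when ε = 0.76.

Require 24.87/(n·0.76²) ≤ 0.193, i.e. n ≥ 24.87/(0.193·0.76²) = 223.096.
The smallest integer n is 224.

224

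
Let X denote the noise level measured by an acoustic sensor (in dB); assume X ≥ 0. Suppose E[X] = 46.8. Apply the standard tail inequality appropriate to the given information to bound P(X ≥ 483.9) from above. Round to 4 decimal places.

0.0967

Only the mean of a non-negative variable is known, so Markov's inequality is the applicable tail bound.
Markov's inequality: for a non-negative random variable, P(X ≥ a) ≤ E[X]/a.
Here E[X] = 46.8 and a = 483.9, so the bound is 46.8/483.9 = 0.0967.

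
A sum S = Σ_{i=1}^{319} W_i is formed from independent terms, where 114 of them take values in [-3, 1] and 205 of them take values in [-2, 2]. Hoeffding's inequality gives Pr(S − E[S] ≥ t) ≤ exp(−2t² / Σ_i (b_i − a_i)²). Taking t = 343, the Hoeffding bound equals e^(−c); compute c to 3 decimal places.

46.101

Σ(b_i − a_i)² = 114·4² + 205·4² = 5104.
c = 2t² / 5104 = 2·343² / 5104 = 46.1007.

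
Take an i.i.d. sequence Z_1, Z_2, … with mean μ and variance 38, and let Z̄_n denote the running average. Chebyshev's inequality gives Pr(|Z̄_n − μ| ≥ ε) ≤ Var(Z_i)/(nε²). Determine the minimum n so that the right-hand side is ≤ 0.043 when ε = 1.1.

Require 38/(n·1.1²) ≤ 0.043, i.e. n ≥ 38/(0.043·1.1²) = 730.348.
The smallest integer n is 731.

731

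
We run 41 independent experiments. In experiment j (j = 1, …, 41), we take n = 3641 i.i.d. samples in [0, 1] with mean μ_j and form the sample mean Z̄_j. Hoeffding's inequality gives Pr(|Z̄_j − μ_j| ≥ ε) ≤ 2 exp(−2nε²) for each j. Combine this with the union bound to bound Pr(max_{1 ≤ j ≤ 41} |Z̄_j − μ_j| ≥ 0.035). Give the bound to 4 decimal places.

Per-experiment Hoeffding bound: 2·exp(−2·3641·0.035²) = 2·exp(−8.92045) = 0.00026726.
Union bound over 41 events: 41·0.00026726 = 0.01096.

0.0110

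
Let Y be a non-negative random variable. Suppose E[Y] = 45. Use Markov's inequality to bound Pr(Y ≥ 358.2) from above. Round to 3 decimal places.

0.126

Markov's inequality: for a non-negative random variable, Pr(Y ≥ a) ≤ E[Y]/a.
Here E[Y] = 45 and a = 358.2, so the bound is 45/358.2 = 0.1256.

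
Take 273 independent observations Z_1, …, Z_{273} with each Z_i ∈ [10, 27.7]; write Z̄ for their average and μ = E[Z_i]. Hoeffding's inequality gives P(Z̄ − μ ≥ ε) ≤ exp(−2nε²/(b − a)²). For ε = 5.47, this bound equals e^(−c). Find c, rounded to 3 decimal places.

52.146

c = 2nε²/(b − a)² = 2·273·5.47² / 17.7² = 52.1460.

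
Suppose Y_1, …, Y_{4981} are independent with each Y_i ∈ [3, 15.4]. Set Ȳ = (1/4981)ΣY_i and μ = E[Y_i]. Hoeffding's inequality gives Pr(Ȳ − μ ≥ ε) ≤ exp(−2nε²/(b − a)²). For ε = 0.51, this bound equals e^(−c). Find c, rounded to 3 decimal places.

c = 2nε²/(b − a)² = 2·4981·0.51² / 12.4² = 16.8517.

16.852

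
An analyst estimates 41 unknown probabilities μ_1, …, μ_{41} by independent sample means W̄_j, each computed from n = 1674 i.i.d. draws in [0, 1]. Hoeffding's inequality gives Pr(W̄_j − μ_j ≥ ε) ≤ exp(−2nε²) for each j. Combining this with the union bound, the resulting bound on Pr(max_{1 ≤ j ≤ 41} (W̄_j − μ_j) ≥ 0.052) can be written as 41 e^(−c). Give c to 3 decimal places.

9.053

Union bound over the 41 events: Pr(max_{1 ≤ j ≤ 41} (W̄_j − μ_j) ≥ 0.052) ≤ 41·exp(−2nε²) = 41 exp(−2·1674·0.052²).
So c = 2·1674·0.052² = 9.0530.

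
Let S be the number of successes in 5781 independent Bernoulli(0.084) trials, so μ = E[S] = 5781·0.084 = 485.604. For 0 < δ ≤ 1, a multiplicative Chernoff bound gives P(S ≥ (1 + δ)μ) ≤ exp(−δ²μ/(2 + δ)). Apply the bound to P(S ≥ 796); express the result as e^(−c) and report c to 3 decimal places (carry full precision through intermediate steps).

75.176

Write 796 = (1 + δ)μ, so δ = 796/485.604 − 1 = 0.6391957…
Then the exponent is δ²μ/(2 + δ) = (796 − μ)² / (μ·(2 + δ)) = 75.175855.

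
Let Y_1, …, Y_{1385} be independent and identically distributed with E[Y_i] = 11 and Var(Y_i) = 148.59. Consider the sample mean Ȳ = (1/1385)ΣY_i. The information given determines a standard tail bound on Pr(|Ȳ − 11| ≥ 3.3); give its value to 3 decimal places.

With mean and variance of each term known, Chebyshev's inequality bounds the deviation of the sum (or sample mean).
Var(Ȳ) = Var(Y_i)/n = 148.59/1385 = 0.10729.
Chebyshev: Pr(|Ȳ − 11| ≥ 3.3) ≤ Var(Ȳ)/(3.3)² = 148.59/(1385·3.3²) = 0.0099.

0.010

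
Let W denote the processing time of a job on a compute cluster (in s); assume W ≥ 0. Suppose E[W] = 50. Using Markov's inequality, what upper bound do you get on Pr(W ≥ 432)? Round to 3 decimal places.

Markov's inequality: for a non-negative random variable, Pr(W ≥ a) ≤ E[W]/a.
Here E[W] = 50 and a = 432, so the bound is 50/432 = 0.1157.

0.116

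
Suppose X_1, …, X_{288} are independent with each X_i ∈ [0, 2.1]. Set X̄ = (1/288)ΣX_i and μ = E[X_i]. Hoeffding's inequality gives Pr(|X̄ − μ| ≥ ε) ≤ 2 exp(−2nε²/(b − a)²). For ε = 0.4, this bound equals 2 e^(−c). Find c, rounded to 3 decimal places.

20.898

c = 2nε²/(b − a)² = 2·288·0.4² / 2.1² = 20.8980.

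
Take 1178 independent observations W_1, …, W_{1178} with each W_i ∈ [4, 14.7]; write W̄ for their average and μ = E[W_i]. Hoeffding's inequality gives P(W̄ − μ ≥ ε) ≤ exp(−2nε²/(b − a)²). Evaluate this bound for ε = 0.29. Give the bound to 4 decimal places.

0.1772

Exponent: 2nε²/(b − a)² = 2·1178·0.29² / 10.7² = 1.73063.
Bound = exp(−1.73063) = 0.17717.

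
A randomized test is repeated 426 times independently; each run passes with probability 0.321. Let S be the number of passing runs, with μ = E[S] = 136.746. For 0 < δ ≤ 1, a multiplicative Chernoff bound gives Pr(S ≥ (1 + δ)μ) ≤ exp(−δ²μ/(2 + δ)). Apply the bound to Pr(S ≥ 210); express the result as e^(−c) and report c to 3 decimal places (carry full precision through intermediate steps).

15.476

Write 210 = (1 + δ)μ, so δ = 210/136.746 − 1 = 0.5356939…
Then the exponent is δ²μ/(2 + δ) = (210 − μ)² / (μ·(2 + δ)) = 15.475733.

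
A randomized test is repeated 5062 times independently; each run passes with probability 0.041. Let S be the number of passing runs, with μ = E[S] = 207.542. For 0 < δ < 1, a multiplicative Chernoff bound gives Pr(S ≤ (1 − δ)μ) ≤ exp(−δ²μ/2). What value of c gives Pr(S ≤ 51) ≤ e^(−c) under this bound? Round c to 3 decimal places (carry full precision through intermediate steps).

Write 51 = (1 − δ)μ, so δ = 1 − 51/207.542 = 0.7542666…
Then the exponent is δ²μ/2 = (μ − 51)²/(2μ) = 59.037202.

59.037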